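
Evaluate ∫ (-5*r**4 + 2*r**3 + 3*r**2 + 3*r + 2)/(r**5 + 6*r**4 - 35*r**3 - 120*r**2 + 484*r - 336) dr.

Factor the denominator: (r - 4)*(r - 2)*(r - 1)*(r + 6)*(r + 7).
Partial-fraction decomposition: -12563/(792*(r + 7)) + 341/(28*(r + 6)) + 5/(168*(r - 1)) + 11/(36*(r - 2)) - 109/(66*(r - 4)).
Integrate each term: A/(r−a) contributes A·log|r−a|.

-109*log(r - 4)/66 + 11*log(r - 2)/36 + 5*log(r - 1)/168 + 341*log(r + 6)/28 - 12563*log(r + 7)/792 + C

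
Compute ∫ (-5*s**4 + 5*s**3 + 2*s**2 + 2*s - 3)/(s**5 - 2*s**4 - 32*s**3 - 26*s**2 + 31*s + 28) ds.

Factor the denominator: (s - 7)*(s - 1)*(s + 1)**2*(s + 4).
Partial-fraction decomposition: -1579/(495*(s + 4)) + 701/(1152*(s + 1)) - 13/(48*(s + 1)**2) - 1/(120*(s - 1)) - 10181/(4224*(s - 7)).
Integrate each term; A/(s−a) gives A·log|s−a|; A/(s−a)² gives −A/(s−a).

-10181*log(s - 7)/4224 - log(s - 1)/120 + 701*log(s + 1)/1152 - 1579*log(s + 4)/495 + 13/(48*s + 48) + C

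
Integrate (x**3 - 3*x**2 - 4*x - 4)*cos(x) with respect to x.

x**3*sin(x) - 3*x**2*sin(x) + 3*x**2*cos(x) - 10*x*sin(x) - 6*x*cos(x) + 2*sin(x) - 10*cos(x) + C

Use integration by parts with u = x**3 - 3*x**2 - 4*x - 4, dv = cos(x) dx, so v = sin(x).
Apply parts 3 times (tabular method): alternate signs, differentiate u down to 0, integrate dv up.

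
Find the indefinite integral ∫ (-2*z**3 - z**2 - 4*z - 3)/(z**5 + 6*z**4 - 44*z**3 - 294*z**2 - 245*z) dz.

3*log(z)/245 - 383*log(z - 7)/4704 + log(z + 1)/96 - 121*log(z + 5)/240 + 331*log(z + 7)/588 + C

Factor the denominator: z*(z - 7)*(z + 1)*(z + 5)*(z + 7).
Partial-fraction decomposition: 331/(588*(z + 7)) - 121/(240*(z + 5)) + 1/(96*(z + 1)) - 383/(4704*(z - 7)) + 3/(245*z).
Integrate each term: A/(z−a) contributes A·log|z−a|.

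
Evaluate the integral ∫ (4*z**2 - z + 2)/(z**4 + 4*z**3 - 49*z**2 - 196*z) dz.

Factor the denominator: z*(z - 7)*(z + 4)*(z + 7).
Partial-fraction decomposition: -205/(294*(z + 7)) + 35/(66*(z + 4)) + 191/(1078*(z - 7)) - 1/(98*z).
Integrate each term: A/(z−a) contributes A·log|z−a|.

-log(z)/98 + 191*log(z - 7)/1078 + 35*log(z + 4)/66 - 205*log(z + 7)/294 + C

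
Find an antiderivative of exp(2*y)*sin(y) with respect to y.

Let I denote the integral. Integrate by parts with u = sin(y), dv = exp(2*y) dy, so v = exp(2*y)/2: I = exp(2*y)*sin(y)/2 − (1/2)·∫ exp(2*y)*cos(y) dy.
Apply parts again with u = cos(y), dv = exp(2*y) dy: ∫ exp(2*y)*cos(y) dy = exp(2*y)*cos(y)/2 + (1/2)·I. Substituting back brings back I: I = exp(2*y)*sin(y)/2 - exp(2*y)*cos(y)/4 − (1/4)·I.
Solving for I: (1 + 1/4)·I equals the remaining terms, so I = (4/5)·(exp(2*y)*sin(y)/2 - exp(2*y)*cos(y)/4).

2*exp(2*y)*sin(y)/5 - exp(2*y)*cos(y)/5 + C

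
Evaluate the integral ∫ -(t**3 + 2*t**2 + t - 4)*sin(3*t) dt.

Use integration by parts with u = t**3 + 2*t**2 + t - 4, dv = -sin(3*t) dt, so v = cos(3*t)/3.
Apply parts 3 times (tabular method): alternate signs, differentiate u down to 0, integrate dv up.

t**3*cos(3*t)/3 - t**2*sin(3*t)/3 + 2*t**2*cos(3*t)/3 - 4*t*sin(3*t)/9 + t*cos(3*t)/9 - sin(3*t)/27 - 40*cos(3*t)/27 + C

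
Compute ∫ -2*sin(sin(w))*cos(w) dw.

Let u = sin(w), so du = (cos(w)) dw.
Rewriting, the integral becomes -2·∫ sin(u) du = -2·-cos(u).
Substituting back, u = sin(w).

2*cos(sin(w)) + C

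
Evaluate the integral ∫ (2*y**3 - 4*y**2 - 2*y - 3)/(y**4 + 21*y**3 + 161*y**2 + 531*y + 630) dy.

-29*log(y + 3)/8 + 343*log(y + 5)/4 - 189*log(y + 6) + 871*log(y + 7)/8 + C

Factor the denominator: (y + 3)*(y + 5)*(y + 6)*(y + 7).
Partial-fraction decomposition: 871/(8*(y + 7)) - 189/(y + 6) + 343/(4*(y + 5)) - 29/(8*(y + 3)).
Integrate each term: A/(y−a) contributes A·log|y−a|.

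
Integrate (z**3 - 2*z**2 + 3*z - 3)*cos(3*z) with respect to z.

Use integration by parts with u = z**3 - 2*z**2 + 3*z - 3, dv = cos(3*z) dz, so v = sin(3*z)/3.
Apply parts 3 times (tabular method): alternate signs, differentiate u down to 0, integrate dv up.

z**3*sin(3*z)/3 - 2*z**2*sin(3*z)/3 + z**2*cos(3*z)/3 + 7*z*sin(3*z)/9 - 4*z*cos(3*z)/9 - 23*sin(3*z)/27 + 7*cos(3*z)/27 + C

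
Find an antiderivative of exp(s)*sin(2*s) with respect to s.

exp(s)*sin(2*s)/5 - 2*exp(s)*cos(2*s)/5 + C

Let I denote the integral. Integrate by parts with u = sin(2*s), dv = exp(s) ds, so v = exp(s): I = exp(s)*sin(2*s) − 2·∫ exp(s)*cos(2*s) ds.
Apply parts again with u = cos(2*s), dv = exp(s) ds: ∫ exp(s)*cos(2*s) ds = exp(s)*cos(2*s) + 2·I. Substituting back brings back I: I = exp(s)*sin(2*s) - 2*exp(s)*cos(2*s) − 4·I.
Solving for I: (1 + 4)·I equals the remaining terms, so I = (1/5)·(exp(s)*sin(2*s) - 2*exp(s)*cos(2*s)).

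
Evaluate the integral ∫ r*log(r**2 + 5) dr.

Let u = r**2 + 5, so du = (2*r) dr.
The integral becomes (1/2)·∫ log(u) du; integrate by parts with u′=log(u), dv′=du.

r**2*log(r**2 + 5)/2 - r**2/2 + 5*log(r**2 + 5)/2 + C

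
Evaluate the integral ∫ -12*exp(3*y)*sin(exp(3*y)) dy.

Let u = exp(3*y), so du = (3*exp(3*y)) dy.
Rewriting, the integral becomes -4·∫ sin(u) du = -4·-cos(u).
Substituting back, u = exp(3*y).

4*cos(exp(3*y)) + C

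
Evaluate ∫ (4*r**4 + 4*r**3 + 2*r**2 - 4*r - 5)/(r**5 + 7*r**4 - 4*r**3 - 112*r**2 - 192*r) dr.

Factor the denominator: r*(r - 4)*(r + 3)*(r + 4)**2.
Partial-fraction decomposition: -2105/(256*(r + 4)) - 811/(32*(r + 4)**2) + 241/(21*(r + 3)) + 1291/(1792*(r - 4)) + 5/(192*r).
Integrate each term; A/(r−a) gives A·log|r−a|; A/(r−a)² gives −A/(r−a).

5*log(r)/192 + 1291*log(r - 4)/1792 + 241*log(r + 3)/21 - 2105*log(r + 4)/256 + 811/(32*r + 128) + C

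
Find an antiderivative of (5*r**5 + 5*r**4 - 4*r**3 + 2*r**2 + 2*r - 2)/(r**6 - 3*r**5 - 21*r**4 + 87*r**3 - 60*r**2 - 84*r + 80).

Factor the denominator: (r - 4)*(r - 2)**2*(r - 1)*(r + 1)*(r + 5).
Partial-fraction decomposition: 5981/(5292*(r + 5)) + 1/(180*(r + 1)) - 2/(9*(r - 1)) - 6493/(882*(r - 2)) - 109/(21*(r - 2)**2) + 3091/(270*(r - 4)).
Integrate each term; A/(r−a) gives A·log|r−a|; A/(r−a)² gives −A/(r−a).

3091*log(r - 4)/270 - 6493*log(r - 2)/882 - 2*log(r - 1)/9 + log(r + 1)/180 + 5981*log(r + 5)/5292 + 109/(21*r - 42) + C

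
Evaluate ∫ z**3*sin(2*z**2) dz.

Let u = z², du = 2z dz; rewrite as (1/2)∫ u^1·sin(2u) du.
Now integrate by parts 1 time.

-z**2*cos(2*z**2)/4 + sin(2*z**2)/8 + C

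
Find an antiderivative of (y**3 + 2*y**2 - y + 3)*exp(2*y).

Use integration by parts with u = y**3 + 2*y**2 - y + 3, dv = exp(2*y) dy, so v = exp(2*y)/2.
Apply parts 3 times (tabular method): alternate signs, differentiate u down to 0, integrate dv up.

(4*y**3 + 2*y**2 - 6*y + 15)*exp(2*y)/8 + C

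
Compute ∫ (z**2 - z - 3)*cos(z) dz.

Use integration by parts with u = z**2 - z - 3, dv = cos(z) dz, so v = sin(z).
Apply parts 2 times (tabular method): alternate signs, differentiate u down to 0, integrate dv up.

z**2*sin(z) - z*sin(z) + 2*z*cos(z) - 5*sin(z) - cos(z) + C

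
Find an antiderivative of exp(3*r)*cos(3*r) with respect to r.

Let I denote the integral. Integrate by parts with u = cos(3*r), dv = exp(3*r) dr, so v = exp(3*r)/3: I = exp(3*r)*cos(3*r)/3 + ∫ exp(3*r)*sin(3*r) dr.
Apply parts again with u = sin(3*r), dv = exp(3*r) dr: ∫ exp(3*r)*sin(3*r) dr = exp(3*r)*sin(3*r)/3 − I. Substituting back brings back I: I = exp(3*r)*sin(3*r)/3 + exp(3*r)*cos(3*r)/3 − I.
Solving for I: (1 + 1)·I equals the remaining terms, so I = (1/2)·(exp(3*r)*sin(3*r)/3 + exp(3*r)*cos(3*r)/3).

exp(3*r)*sin(3*r)/6 + exp(3*r)*cos(3*r)/6 + C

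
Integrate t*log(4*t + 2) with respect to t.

Use integration by parts with u = log(4*t + 2), dv = t dt.
Then du = 4/(4*t + 2) dt and v = t**2/2.

t**2*log(4*t + 2)/2 - t**2/4 + t/4 - log(2*t + 1)/8 + C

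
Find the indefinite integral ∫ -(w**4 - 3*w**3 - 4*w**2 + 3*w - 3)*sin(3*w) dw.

Use integration by parts with u = w**4 - 3*w**3 - 4*w**2 + 3*w - 3, dv = -sin(3*w) dw, so v = cos(3*w)/3.
Apply parts 4 times (tabular method): alternate signs, differentiate u down to 0, integrate dv up.

w**4*cos(3*w)/3 - 4*w**3*sin(3*w)/9 - w**3*cos(3*w) + w**2*sin(3*w) - 16*w**2*cos(3*w)/9 + 32*w*sin(3*w)/27 + 5*w*cos(3*w)/3 - 5*sin(3*w)/9 - 49*cos(3*w)/81 + C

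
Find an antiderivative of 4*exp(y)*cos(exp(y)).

4*sin(exp(y)) + C

Let u = exp(y), so du = (exp(y)) dy.
Rewriting, the integral becomes 4·∫ cos(u) du = 4·sin(u).
Substituting back, u = exp(y).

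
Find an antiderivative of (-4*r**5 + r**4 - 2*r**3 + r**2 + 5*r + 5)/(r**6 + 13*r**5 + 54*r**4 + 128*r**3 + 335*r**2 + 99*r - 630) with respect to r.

log(r - 1)/240 - 53*log(r + 2)/195 + 1115*log(r + 5)/102 - 35167*log(r + 7)/2320 + 31689*log(r**2 + 9)/128180 + 32102*atan(r/3)/96135 + C

Factor the denominator: (r - 1)*(r + 2)*(r + 5)*(r + 7)*(r**2 + 9).
Partial-fraction decomposition: 7*(4527*r + 9172)/(64090*(r**2 + 9)) - 35167/(2320*(r + 7)) + 1115/(102*(r + 5)) - 53/(195*(r + 2)) + 1/(240*(r - 1)).
Integrate each term; A/(r−a) gives A·log|r−a|; the (Br+D)/(r²+p²) term gives a log and an atan.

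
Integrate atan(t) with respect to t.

Use integration by parts with u = arctan(t), dv = dt.
Then du = 1/(t**2 + 1) dt.

t*atan(t) - log(t**2 + 1)/2 + C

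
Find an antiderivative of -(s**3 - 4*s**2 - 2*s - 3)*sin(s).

Use integration by parts with u = s**3 - 4*s**2 - 2*s - 3, dv = -sin(s) ds, so v = cos(s).
Apply parts 3 times (tabular method): alternate signs, differentiate u down to 0, integrate dv up.

s**3*cos(s) - 3*s**2*sin(s) - 4*s**2*cos(s) + 8*s*sin(s) - 8*s*cos(s) + 8*sin(s) + 5*cos(s) + C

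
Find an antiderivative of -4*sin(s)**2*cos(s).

-4*sin(s)**3/3 + C

Let u = sin(s), so du = (cos(s)) ds.
Rewriting, the integral becomes -4·∫ u^2 du = -4·u^3/3.
Substituting back, u = sin(s).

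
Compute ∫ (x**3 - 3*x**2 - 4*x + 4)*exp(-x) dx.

Use integration by parts with u = x**3 - 3*x**2 - 4*x + 4, dv = exp(-x) dx, so v = -exp(-x).
Apply parts 3 times (tabular method): alternate signs, differentiate u down to 0, integrate dv up.

(-x**3 + 4*x)*exp(-x) + C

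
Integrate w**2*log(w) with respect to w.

w**3*log(w)/3 - w**3/9 + C

Use integration by parts with u = log(w), dv = w**2 dw.
Then du = 1/w dw and v = w**3/3.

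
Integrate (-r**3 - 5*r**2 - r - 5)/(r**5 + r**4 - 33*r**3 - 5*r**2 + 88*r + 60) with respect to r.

Factor the denominator: (r - 5)*(r - 2)*(r + 1)**2*(r + 6).
Partial-fraction decomposition: 37/(2200*(r + 6)) + 1/(25*(r + 1)) - 4/(45*(r + 1)**2) + 35/(216*(r - 2)) - 65/(297*(r - 5)).
Integrate each term; A/(r−a) gives A·log|r−a|; A/(r−a)² gives −A/(r−a).

-65*log(r - 5)/297 + 35*log(r - 2)/216 + log(r + 1)/25 + 37*log(r + 6)/2200 + 4/(45*r + 45) + C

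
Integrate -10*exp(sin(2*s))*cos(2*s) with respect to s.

-5*exp(sin(2*s)) + C

Let u = sin(2*s), so du = (2*cos(2*s)) ds.
Rewriting, the integral becomes -5·∫ e^u du = -5·e^u.
Substituting back, u = sin(2*s).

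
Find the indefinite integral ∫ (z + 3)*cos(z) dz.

Use integration by parts with u = z + 3, dv = cos(z) dz, so v = sin(z).
Apply parts 1 times (tabular method): alternate signs, differentiate u down to 0, integrate dv up.

z*sin(z) + 3*sin(z) + cos(z) + C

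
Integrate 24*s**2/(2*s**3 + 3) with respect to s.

Let u = 2*s**3 + 3, so du = (6*s**2) ds.
Rewriting, the integral becomes 4·∫ 1/u du = 4·log(u).
Substituting back, u = 2*s**3 + 3.

4*log(2*s**3 + 3) + C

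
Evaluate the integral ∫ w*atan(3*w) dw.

Use integration by parts with u = arctan(3*w), dv = w dw.
Then du = 3/(9*w**2 + 1) dw.

w**2*atan(3*w)/2 - w/6 + atan(3*w)/18 + C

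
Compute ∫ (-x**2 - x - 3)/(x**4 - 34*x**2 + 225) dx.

-33*log(x - 5)/160 + 5*log(x - 3)/32 - 3*log(x + 3)/32 + 23*log(x + 5)/160 + C

Factor the denominator: (x - 5)*(x - 3)*(x + 3)*(x + 5).
Partial-fraction decomposition: 23/(160*(x + 5)) - 3/(32*(x + 3)) + 5/(32*(x - 3)) - 33/(160*(x - 5)).
Integrate each term: A/(x−a) contributes A·log|x−a|.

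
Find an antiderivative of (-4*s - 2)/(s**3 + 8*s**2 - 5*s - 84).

Factor the denominator: (s - 3)*(s + 4)*(s + 7).
Partial-fraction decomposition: 13/(15*(s + 7)) - 2/(3*(s + 4)) - 1/(5*(s - 3)).
Integrate each term: A/(s−a) contributes A·log|s−a|.

-log(s - 3)/5 - 2*log(s + 4)/3 + 13*log(s + 7)/15 + C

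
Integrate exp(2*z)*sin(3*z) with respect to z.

Let I denote the integral. Integrate by parts with u = sin(3*z), dv = exp(2*z) dz, so v = exp(2*z)/2: I = exp(2*z)*sin(3*z)/2 − (3/2)·∫ exp(2*z)*cos(3*z) dz.
Apply parts again with u = cos(3*z), dv = exp(2*z) dz: ∫ exp(2*z)*cos(3*z) dz = exp(2*z)*cos(3*z)/2 + (3/2)·I. Substituting back brings back I: I = exp(2*z)*sin(3*z)/2 - 3*exp(2*z)*cos(3*z)/4 − (9/4)·I.
Solving for I: (1 + 9/4)·I equals the remaining terms, so I = (4/13)·(exp(2*z)*sin(3*z)/2 - 3*exp(2*z)*cos(3*z)/4).

2*exp(2*z)*sin(3*z)/13 - 3*exp(2*z)*cos(3*z)/13 + C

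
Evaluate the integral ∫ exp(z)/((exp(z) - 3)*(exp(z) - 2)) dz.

Let u = e^z, du = e^z dz.
The integral becomes ∫ du/((u-2)(u-3)); decompose into partial fractions.

log(exp(z) - 3) - log(exp(z) - 2) + C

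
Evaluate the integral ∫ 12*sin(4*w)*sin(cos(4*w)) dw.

Let u = cos(4*w), so du = (-4*sin(4*w)) dw.
Rewriting, the integral becomes -3·∫ sin(u) du = -3·-cos(u).
Substituting back, u = cos(4*w).

3*cos(cos(4*w)) + C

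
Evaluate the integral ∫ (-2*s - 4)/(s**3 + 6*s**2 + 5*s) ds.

Factor the denominator: s*(s + 1)*(s + 5).
Partial-fraction decomposition: 3/(10*(s + 5)) + 1/(2*(s + 1)) - 4/(5*s).
Integrate each term: A/(s−a) contributes A·log|s−a|.

-4*log(s)/5 + log(s + 1)/2 + 3*log(s + 5)/10 + C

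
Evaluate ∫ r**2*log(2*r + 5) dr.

Use integration by parts with u = log(2*r + 5), dv = r**2 dr.
Then du = 2/(2*r + 5) dr and v = r**3/3.

r**3*log(2*r + 5)/3 - r**3/9 + 5*r**2/12 - 25*r/12 + 125*log(2*r + 5)/24 + C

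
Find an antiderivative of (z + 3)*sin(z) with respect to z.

-z*cos(z) + sin(z) - 3*cos(z) + C

Use integration by parts with u = z + 3, dv = sin(z) dz, so v = -cos(z).
Apply parts 1 times (tabular method): alternate signs, differentiate u down to 0, integrate dv up.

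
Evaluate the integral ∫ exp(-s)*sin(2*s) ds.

-exp(-s)*sin(2*s)/5 - 2*exp(-s)*cos(2*s)/5 + C

Let I denote the integral. Integrate by parts with u = sin(2*s), dv = exp(-s) ds, so v = -exp(-s): I = -exp(-s)*sin(2*s) + 2·∫ exp(-s)*cos(2*s) ds.
Apply parts again with u = cos(2*s), dv = exp(-s) ds: ∫ exp(-s)*cos(2*s) ds = -exp(-s)*cos(2*s) − 2·I. Substituting back brings back I: I = -exp(-s)*sin(2*s) - 2*exp(-s)*cos(2*s) − 4·I.
Solving for I: (1 + 4)·I equals the remaining terms, so I = (1/5)·(-exp(-s)*sin(2*s) - 2*exp(-s)*cos(2*s)).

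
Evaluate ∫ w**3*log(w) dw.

w**4*log(w)/4 - w**4/16 + C

Use integration by parts with u = log(w), dv = w**3 dw.
Then du = 1/w dw and v = w**4/4.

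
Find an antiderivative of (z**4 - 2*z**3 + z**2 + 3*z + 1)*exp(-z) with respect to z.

Use integration by parts with u = z**4 - 2*z**3 + z**2 + 3*z + 1, dv = exp(-z) dz, so v = -exp(-z).
Apply parts 4 times (tabular method): alternate signs, differentiate u down to 0, integrate dv up.

(-z**4 - 2*z**3 - 7*z**2 - 17*z - 18)*exp(-z) + C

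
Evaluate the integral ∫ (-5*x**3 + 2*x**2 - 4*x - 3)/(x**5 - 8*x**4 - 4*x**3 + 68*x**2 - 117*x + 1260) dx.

-412*log(x - 7)/319 + 299*log(x - 5)/306 + 73*log(x + 4)/495 + 823*log(x**2 + 9)/9860 - 419*atan(x/3)/4930 + C

Factor the denominator: (x - 7)*(x - 5)*(x + 4)*(x**2 + 9).
Partial-fraction decomposition: (823*x - 1257)/(4930*(x**2 + 9)) + 73/(495*(x + 4)) + 299/(306*(x - 5)) - 412/(319*(x - 7)).
Integrate each term; A/(x−a) gives A·log|x−a|; the (Bx+D)/(x²+p²) term gives a log and an atan.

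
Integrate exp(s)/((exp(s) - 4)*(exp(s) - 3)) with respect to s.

Let u = e^s, du = e^s ds.
The integral becomes ∫ du/((u-4)(u-3)); decompose into partial fractions.

log(exp(s) - 4) - log(exp(s) - 3) + C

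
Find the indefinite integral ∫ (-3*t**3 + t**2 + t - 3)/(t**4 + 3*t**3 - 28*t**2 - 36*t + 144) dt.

Factor the denominator: (t - 4)*(t - 2)*(t + 3)*(t + 6).
Partial-fraction decomposition: -45/(16*(t + 6)) + 4/(5*(t + 3)) + 21/(80*(t - 2)) - 5/(4*(t - 4)).
Integrate each term: A/(t−a) contributes A·log|t−a|.

-5*log(t - 4)/4 + 21*log(t - 2)/80 + 4*log(t + 3)/5 - 45*log(t + 6)/16 + C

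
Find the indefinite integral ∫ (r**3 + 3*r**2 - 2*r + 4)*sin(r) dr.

-r**3*cos(r) + 3*r**2*sin(r) - 3*r**2*cos(r) + 6*r*sin(r) + 8*r*cos(r) - 8*sin(r) + 2*cos(r) + C

Use integration by parts with u = r**3 + 3*r**2 - 2*r + 4, dv = sin(r) dr, so v = -cos(r).
Apply parts 3 times (tabular method): alternate signs, differentiate u down to 0, integrate dv up.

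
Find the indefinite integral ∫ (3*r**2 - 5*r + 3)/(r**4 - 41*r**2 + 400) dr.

53*log(r - 5)/90 - 31*log(r - 4)/72 + 71*log(r + 4)/72 - 103*log(r + 5)/90 + C

Factor the denominator: (r - 5)*(r - 4)*(r + 4)*(r + 5).
Partial-fraction decomposition: -103/(90*(r + 5)) + 71/(72*(r + 4)) - 31/(72*(r - 4)) + 53/(90*(r - 5)).
Integrate each term: A/(r−a) contributes A·log|r−a|.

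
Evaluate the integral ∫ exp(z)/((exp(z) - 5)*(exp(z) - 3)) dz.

log(exp(z) - 5)/2 - log(exp(z) - 3)/2 + C

Let u = e^z, du = e^z dz.
The integral becomes ∫ du/((u-3)(u-5)); decompose into partial fractions.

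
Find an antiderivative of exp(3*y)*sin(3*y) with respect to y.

exp(3*y)*sin(3*y)/6 - exp(3*y)*cos(3*y)/6 + C

Let I denote the integral. Integrate by parts with u = sin(3*y), dv = exp(3*y) dy, so v = exp(3*y)/3: I = exp(3*y)*sin(3*y)/3 − ∫ exp(3*y)*cos(3*y) dy.
Apply parts again with u = cos(3*y), dv = exp(3*y) dy: ∫ exp(3*y)*cos(3*y) dy = exp(3*y)*cos(3*y)/3 + I. Substituting back brings back I: I = exp(3*y)*sin(3*y)/3 - exp(3*y)*cos(3*y)/3 − I.
Solving for I: (1 + 1)·I equals the remaining terms, so I = (1/2)·(exp(3*y)*sin(3*y)/3 - exp(3*y)*cos(3*y)/3).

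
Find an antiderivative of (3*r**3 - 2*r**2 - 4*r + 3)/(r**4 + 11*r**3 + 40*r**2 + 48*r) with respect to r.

Factor the denominator: r*(r + 3)*(r + 4)**2.
Partial-fraction decomposition: -401/(16*(r + 4)) - 205/(4*(r + 4)**2) + 28/(r + 3) + 1/(16*r).
Integrate each term; A/(r−a) gives A·log|r−a|; A/(r−a)² gives −A/(r−a).

log(r)/16 + 28*log(r + 3) - 401*log(r + 4)/16 + 205/(4*r + 16) + C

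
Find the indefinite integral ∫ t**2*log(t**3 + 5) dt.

t**3*log(t**3 + 5)/3 - t**3/3 + 5*log(t**3 + 5)/3 + C

Let u = t**3 + 5, so du = (3*t**2) dt.
The integral becomes (1/3)·∫ log(u) du; integrate by parts with u′=log(u), dv′=du.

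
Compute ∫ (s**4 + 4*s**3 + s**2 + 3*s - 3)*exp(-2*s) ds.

Use integration by parts with u = s**4 + 4*s**3 + s**2 + 3*s - 3, dv = exp(-2*s) ds, so v = -exp(-2*s)/2.
Apply parts 4 times (tabular method): alternate signs, differentiate u down to 0, integrate dv up.

(-2*s**4 - 12*s**3 - 20*s**2 - 26*s - 7)*exp(-2*s)/4 + C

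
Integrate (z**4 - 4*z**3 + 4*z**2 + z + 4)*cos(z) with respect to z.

Use integration by parts with u = z**4 - 4*z**3 + 4*z**2 + z + 4, dv = cos(z) dz, so v = sin(z).
Apply parts 4 times (tabular method): alternate signs, differentiate u down to 0, integrate dv up.

z**4*sin(z) - 4*z**3*sin(z) + 4*z**3*cos(z) - 8*z**2*sin(z) - 12*z**2*cos(z) + 25*z*sin(z) - 16*z*cos(z) + 20*sin(z) + 25*cos(z) + C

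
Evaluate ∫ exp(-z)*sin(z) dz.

Let I denote the integral. Integrate by parts with u = sin(z), dv = exp(-z) dz, so v = -exp(-z): I = -exp(-z)*sin(z) + ∫ exp(-z)*cos(z) dz.
Apply parts again with u = cos(z), dv = exp(-z) dz: ∫ exp(-z)*cos(z) dz = -exp(-z)*cos(z) − I. Substituting back brings back I: I = -exp(-z)*sin(z) - exp(-z)*cos(z) − I.
Solving for I: (1 + 1)·I equals the remaining terms, so I = (1/2)·(-exp(-z)*sin(z) - exp(-z)*cos(z)).

-exp(-z)*sin(z)/2 - exp(-z)*cos(z)/2 + C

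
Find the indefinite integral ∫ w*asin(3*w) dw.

w**2*asin(3*w)/2 + w*sqrt(-9*w**2 + 1)/12 - asin(3*w)/36 + C

Use integration by parts with u = arcsin(3*w), dv = w dw.
Then du = 3/sqrt(-9*w**2 + 1) dw.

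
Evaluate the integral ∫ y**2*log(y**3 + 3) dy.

y**3*log(y**3 + 3)/3 - y**3/3 + log(y**3 + 3) + C

Let u = y**3 + 3, so du = (3*y**2) dy.
The integral becomes (1/3)·∫ log(u) du; integrate by parts with u′=log(u), dv′=du.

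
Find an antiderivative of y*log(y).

Use integration by parts with u = log(y), dv = y dy.
Then du = 1/y dy and v = y**2/2.

y**2*log(y)/2 - y**2/4 + C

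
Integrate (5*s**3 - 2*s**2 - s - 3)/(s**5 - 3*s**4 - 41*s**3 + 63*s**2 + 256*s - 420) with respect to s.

1607*log(s - 7)/3000 - 66*log(s - 2)/245 + 153*log(s + 3)/500 - 673*log(s + 5)/1176 + 27/(175*s - 350) + C

Factor the denominator: (s - 7)*(s - 2)**2*(s + 3)*(s + 5).
Partial-fraction decomposition: -673/(1176*(s + 5)) + 153/(500*(s + 3)) - 66/(245*(s - 2)) - 27/(175*(s - 2)**2) + 1607/(3000*(s - 7)).
Integrate each term; A/(s−a) gives A·log|s−a|; A/(s−a)² gives −A/(s−a).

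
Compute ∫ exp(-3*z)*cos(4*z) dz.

4*exp(-3*z)*sin(4*z)/25 - 3*exp(-3*z)*cos(4*z)/25 + C

Let I denote the integral. Integrate by parts with u = cos(4*z), dv = exp(-3*z) dz, so v = -exp(-3*z)/3: I = -exp(-3*z)*cos(4*z)/3 − (4/3)·∫ exp(-3*z)*sin(4*z) dz.
Apply parts again with u = sin(4*z), dv = exp(-3*z) dz: ∫ exp(-3*z)*sin(4*z) dz = -exp(-3*z)*sin(4*z)/3 + (4/3)·I. Substituting back brings back I: I = 4*exp(-3*z)*sin(4*z)/9 - exp(-3*z)*cos(4*z)/3 − (16/9)·I.
Solving for I: (1 + 16/9)·I equals the remaining terms, so I = (9/25)·(4*exp(-3*z)*sin(4*z)/9 - exp(-3*z)*cos(4*z)/3).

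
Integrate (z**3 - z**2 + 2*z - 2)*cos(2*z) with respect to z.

Use integration by parts with u = z**3 - z**2 + 2*z - 2, dv = cos(2*z) dz, so v = sin(2*z)/2.
Apply parts 3 times (tabular method): alternate signs, differentiate u down to 0, integrate dv up.

z**3*sin(2*z)/2 - z**2*sin(2*z)/2 + 3*z**2*cos(2*z)/4 + z*sin(2*z)/4 - z*cos(2*z)/2 - 3*sin(2*z)/4 + cos(2*z)/8 + C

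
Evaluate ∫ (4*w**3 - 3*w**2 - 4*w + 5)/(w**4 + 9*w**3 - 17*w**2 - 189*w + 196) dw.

197*log(w - 4)/363 - log(w - 1)/96 + 13427*log(w + 7)/3872 + 743/(44*w + 308) + C

Factor the denominator: (w - 4)*(w - 1)*(w + 7)**2.
Partial-fraction decomposition: 13427/(3872*(w + 7)) - 743/(44*(w + 7)**2) - 1/(96*(w - 1)) + 197/(363*(w - 4)).
Integrate each term; A/(w−a) gives A·log|w−a|; A/(w−a)² gives −A/(w−a).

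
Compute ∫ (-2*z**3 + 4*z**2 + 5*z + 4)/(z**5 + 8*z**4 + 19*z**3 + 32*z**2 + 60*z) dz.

Factor the denominator: z*(z + 3)*(z + 5)*(z**2 + 4).
Partial-fraction decomposition: -(71*z - 239)/(377*(z**2 + 4)) + 329/(290*(z + 5)) - 79/(78*(z + 3)) + 1/(15*z).
Integrate each term; A/(z−a) gives A·log|z−a|; the (Bz+D)/(z²+p²) term gives a log and an atan.

log(z)/15 - 79*log(z + 3)/78 + 329*log(z + 5)/290 - 71*log(z**2 + 4)/754 + 239*atan(z/2)/754 + C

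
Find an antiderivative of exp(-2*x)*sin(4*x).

-exp(-2*x)*sin(4*x)/10 - exp(-2*x)*cos(4*x)/5 + C

Let I denote the integral. Integrate by parts with u = sin(4*x), dv = exp(-2*x) dx, so v = -exp(-2*x)/2: I = -exp(-2*x)*sin(4*x)/2 + 2·∫ exp(-2*x)*cos(4*x) dx.
Apply parts again with u = cos(4*x), dv = exp(-2*x) dx: ∫ exp(-2*x)*cos(4*x) dx = -exp(-2*x)*cos(4*x)/2 − 2·I. Substituting back brings back I: I = -exp(-2*x)*sin(4*x)/2 - exp(-2*x)*cos(4*x) − 4·I.
Solving for I: (1 + 4)·I equals the remaining terms, so I = (1/5)·(-exp(-2*x)*sin(4*x)/2 - exp(-2*x)*cos(4*x)).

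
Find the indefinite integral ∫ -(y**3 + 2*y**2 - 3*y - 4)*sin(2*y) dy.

Use integration by parts with u = y**3 + 2*y**2 - 3*y - 4, dv = -sin(2*y) dy, so v = cos(2*y)/2.
Apply parts 3 times (tabular method): alternate signs, differentiate u down to 0, integrate dv up.

y**3*cos(2*y)/2 - 3*y**2*sin(2*y)/4 + y**2*cos(2*y) - y*sin(2*y) - 9*y*cos(2*y)/4 + 9*sin(2*y)/8 - 5*cos(2*y)/2 + C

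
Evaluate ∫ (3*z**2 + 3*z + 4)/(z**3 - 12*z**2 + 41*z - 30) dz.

26*log(z - 6) - 47*log(z - 5)/2 + log(z - 1)/2 + C

Factor the denominator: (z - 6)*(z - 5)*(z - 1).
Partial-fraction decomposition: 1/(2*(z - 1)) - 47/(2*(z - 5)) + 26/(z - 6).
Integrate each term: A/(z−a) contributes A·log|z−a|.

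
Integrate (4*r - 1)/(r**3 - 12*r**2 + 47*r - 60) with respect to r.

Factor the denominator: (r - 5)*(r - 4)*(r - 3).
Partial-fraction decomposition: 11/(2*(r - 3)) - 15/(r - 4) + 19/(2*(r - 5)).
Integrate each term: A/(r−a) contributes A·log|r−a|.

19*log(r - 5)/2 - 15*log(r - 4) + 11*log(r - 3)/2 + C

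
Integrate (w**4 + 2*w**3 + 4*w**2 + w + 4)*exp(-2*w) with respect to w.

(-2*w**4 - 8*w**3 - 20*w**2 - 22*w - 19)*exp(-2*w)/4 + C

Use integration by parts with u = w**4 + 2*w**3 + 4*w**2 + w + 4, dv = exp(-2*w) dw, so v = -exp(-2*w)/2.
Apply parts 4 times (tabular method): alternate signs, differentiate u down to 0, integrate dv up.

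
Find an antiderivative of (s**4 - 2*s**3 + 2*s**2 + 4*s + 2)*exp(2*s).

Use integration by parts with u = s**4 - 2*s**3 + 2*s**2 + 4*s + 2, dv = exp(2*s) ds, so v = exp(2*s)/2.
Apply parts 4 times (tabular method): alternate signs, differentiate u down to 0, integrate dv up.

(s**4 - 4*s**3 + 8*s**2 - 4*s + 4)*exp(2*s)/2 + C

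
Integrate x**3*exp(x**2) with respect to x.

(x**2 - 1)*exp(x**2)/2 + C

Let u = x², du = 2x dx; rewrite as (1/2)∫ u^1·exp(1u) du.
Now integrate by parts 1 time.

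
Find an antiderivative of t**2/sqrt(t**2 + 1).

Substitute t = tan(θ), so dt = sec(θ)^2 dθ and the radical becomes sqrt(t**2 + 1) = sec(θ) by the Pythagorean identity.
Integrate the resulting trig expression in θ, then back-substitute tan(θ) = t, sec(θ) = sqrt(t**2 + 1) (absorbing any constant into C).

t*sqrt(t**2 + 1)/2 - log(t + sqrt(t**2 + 1))/2 + C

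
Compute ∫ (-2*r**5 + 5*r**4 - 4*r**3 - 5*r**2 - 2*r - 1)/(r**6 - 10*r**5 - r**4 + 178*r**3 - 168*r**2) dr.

257*log(r)/14112 - 7747*log(r - 7)/1078 + 10129*log(r - 6)/1800 - 3*log(r - 1)/50 - 3511*log(r + 4)/8800 - 1/(168*r) + C

Factor the denominator: r**2*(r - 7)*(r - 6)*(r - 1)*(r + 4).
Partial-fraction decomposition: -3511/(8800*(r + 4)) - 3/(50*(r - 1)) + 10129/(1800*(r - 6)) - 7747/(1078*(r - 7)) + 257/(14112*r) + 1/(168*r**2).
Integrate each term; A/(r−a) gives A·log|r−a|; A/(r−a)² gives −A/(r−a).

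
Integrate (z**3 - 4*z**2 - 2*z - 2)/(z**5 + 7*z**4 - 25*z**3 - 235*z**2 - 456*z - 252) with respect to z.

29*log(z - 6)/3276 + 5*log(z + 1)/84 - 11*log(z + 2)/20 + 59*log(z + 3)/72 - 527*log(z + 7)/1560 + C

Factor the denominator: (z - 6)*(z + 1)*(z + 2)*(z + 3)*(z + 7).
Partial-fraction decomposition: -527/(1560*(z + 7)) + 59/(72*(z + 3)) - 11/(20*(z + 2)) + 5/(84*(z + 1)) + 29/(3276*(z - 6)).
Integrate each term: A/(z−a) contributes A·log|z−a|.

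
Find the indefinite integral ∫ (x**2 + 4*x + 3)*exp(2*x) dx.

Use integration by parts with u = x**2 + 4*x + 3, dv = exp(2*x) dx, so v = exp(2*x)/2.
Apply parts 2 times (tabular method): alternate signs, differentiate u down to 0, integrate dv up.

(2*x**2 + 6*x + 3)*exp(2*x)/4 + C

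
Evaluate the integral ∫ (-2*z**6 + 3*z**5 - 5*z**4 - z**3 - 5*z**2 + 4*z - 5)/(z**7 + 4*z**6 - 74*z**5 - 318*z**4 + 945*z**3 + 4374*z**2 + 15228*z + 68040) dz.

Factor the denominator: (z - 7)*(z - 6)*(z + 5)*(z + 6)**2*(z**2 + 9).
Partial-fraction decomposition: (52*z + 11703)/(117450*(z**2 + 9)) + 15247643/(1825200*(z + 6)) + 123113/(7020*(z + 6)**2) - 2575/(264*(z + 5)) + 76841/(71280*(z - 6)) - 197447/(117624*(z - 7)).
Integrate each term; A/(z−a) gives A·log|z−a|; the (Bz+D)/(z²+p²) term gives a log and an atan.

-197447*log(z - 7)/117624 + 76841*log(z - 6)/71280 - 2575*log(z + 5)/264 + 15247643*log(z + 6)/1825200 + 13*log(z**2 + 9)/58725 + 3901*atan(z/3)/117450 - 123113/(7020*z + 42120) + C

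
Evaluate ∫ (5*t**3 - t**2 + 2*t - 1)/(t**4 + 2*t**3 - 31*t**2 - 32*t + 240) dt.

Factor the denominator: (t - 4)*(t - 3)*(t + 4)*(t + 5).
Partial-fraction decomposition: 661/(72*(t + 5)) - 345/(56*(t + 4)) - 131/(56*(t - 3)) + 311/(72*(t - 4)).
Integrate each term: A/(t−a) contributes A·log|t−a|.

311*log(t - 4)/72 - 131*log(t - 3)/56 - 345*log(t + 4)/56 + 661*log(t + 5)/72 + C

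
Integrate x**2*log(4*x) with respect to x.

Use integration by parts with u = log(4*x), dv = x**2 dx.
Then du = 1/x dx and v = x**3/3.

x**3*(log(x) + 2*log(2))/3 - x**3/9 + C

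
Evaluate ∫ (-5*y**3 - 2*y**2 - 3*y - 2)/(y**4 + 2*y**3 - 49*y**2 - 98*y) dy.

Factor the denominator: y*(y - 7)*(y + 2)*(y + 7).
Partial-fraction decomposition: -818/(245*(y + 7)) + 2/(5*(y + 2)) - 102/(49*(y - 7)) + 1/(49*y).
Integrate each term: A/(y−a) contributes A·log|y−a|.

log(y)/49 - 102*log(y - 7)/49 + 2*log(y + 2)/5 - 818*log(y + 7)/245 + C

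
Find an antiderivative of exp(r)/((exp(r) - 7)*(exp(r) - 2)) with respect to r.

Let u = e^r, du = e^r dr.
The integral becomes ∫ du/((u-7)(u-2)); decompose into partial fractions.

log(exp(r) - 7)/5 - log(exp(r) - 2)/5 + C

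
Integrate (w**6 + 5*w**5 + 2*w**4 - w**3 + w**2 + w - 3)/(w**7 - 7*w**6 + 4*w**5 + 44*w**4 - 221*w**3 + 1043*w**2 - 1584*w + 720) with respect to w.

Factor the denominator: (w - 5)*(w - 4)*(w - 1)**2*(w + 4)*(w**2 + 9).
Partial-fraction decomposition: -(371*w - 384)/(1250*(w**2 + 9)) - 439/(45000*(w + 4)) + 401/(6000*(w - 1)) + 1/(100*(w - 1)**2) - 3227/(600*(w - 4)) + 953/(144*(w - 5)).
Integrate each term; A/(w−a) gives A·log|w−a|; the (Bw+D)/(w²+p²) term gives a log and an atan.

953*log(w - 5)/144 - 3227*log(w - 4)/600 + 401*log(w - 1)/6000 - 439*log(w + 4)/45000 - 371*log(w**2 + 9)/2500 + 64*atan(w/3)/625 - 1/(100*w - 100) + C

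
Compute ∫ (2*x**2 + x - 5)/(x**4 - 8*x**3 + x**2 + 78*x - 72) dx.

73*log(x - 6)/90 - 31*log(x - 4)/42 - log(x - 1)/30 - 5*log(x + 3)/126 + C

Factor the denominator: (x - 6)*(x - 4)*(x - 1)*(x + 3).
Partial-fraction decomposition: -5/(126*(x + 3)) - 1/(30*(x - 1)) - 31/(42*(x - 4)) + 73/(90*(x - 6)).
Integrate each term: A/(x−a) contributes A·log|x−a|.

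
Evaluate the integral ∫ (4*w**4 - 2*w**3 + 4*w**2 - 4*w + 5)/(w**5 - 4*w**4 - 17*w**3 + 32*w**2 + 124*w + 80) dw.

Factor the denominator: (w - 5)*(w - 4)*(w + 1)*(w + 2)**2.
Partial-fraction decomposition: 1229/(1764*(w + 2)) - 109/(42*(w + 2)**2) + 19/(30*(w + 1)) - 949/(180*(w - 4)) + 2335/(294*(w - 5)).
Integrate each term; A/(w−a) gives A·log|w−a|; A/(w−a)² gives −A/(w−a).

2335*log(w - 5)/294 - 949*log(w - 4)/180 + 19*log(w + 1)/30 + 1229*log(w + 2)/1764 + 109/(42*w + 84) + C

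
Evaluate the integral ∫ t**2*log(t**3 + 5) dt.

t**3*log(t**3 + 5)/3 - t**3/3 + 5*log(t**3 + 5)/3 + C

Let u = t**3 + 5, so du = (3*t**2) dt.
The integral becomes (1/3)·∫ log(u) du; integrate by parts with u′=log(u), dv′=du.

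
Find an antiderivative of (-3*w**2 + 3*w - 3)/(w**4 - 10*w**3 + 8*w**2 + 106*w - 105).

-43*log(w - 7)/40 + 63*log(w - 5)/64 - log(w - 1)/32 + 39*log(w + 3)/320 + C

Factor the denominator: (w - 7)*(w - 5)*(w - 1)*(w + 3).
Partial-fraction decomposition: 39/(320*(w + 3)) - 1/(32*(w - 1)) + 63/(64*(w - 5)) - 43/(40*(w - 7)).
Integrate each term: A/(w−a) contributes A·log|w−a|.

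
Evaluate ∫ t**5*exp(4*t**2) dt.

Let u = t², du = 2t dt; rewrite as (1/2)∫ u^2·exp(4u) du.
Now integrate by parts 2 times.

(8*t**4 - 4*t**2 + 1)*exp(4*t**2)/64 + C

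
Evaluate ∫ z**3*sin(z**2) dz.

-z**2*cos(z**2)/2 + sin(z**2)/2 + C

Let u = z², du = 2z dz; rewrite as (1/2)∫ u^1·sin(1u) du.
Now integrate by parts 1 time.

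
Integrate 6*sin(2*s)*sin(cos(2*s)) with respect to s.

Let u = cos(2*s), so du = (-2*sin(2*s)) ds.
Rewriting, the integral becomes -3·∫ sin(u) du = -3·-cos(u).
Substituting back, u = cos(2*s).

3*cos(cos(2*s)) + C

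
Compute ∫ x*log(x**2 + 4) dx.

x**2*log(x**2 + 4)/2 - x**2/2 + 2*log(x**2 + 4) + C

Let u = x**2 + 4, so du = (2*x) dx.
The integral becomes (1/2)·∫ log(u) du; integrate by parts with u′=log(u), dv′=du.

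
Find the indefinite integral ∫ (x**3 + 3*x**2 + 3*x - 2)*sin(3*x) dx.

Use integration by parts with u = x**3 + 3*x**2 + 3*x - 2, dv = sin(3*x) dx, so v = -cos(3*x)/3.
Apply parts 3 times (tabular method): alternate signs, differentiate u down to 0, integrate dv up.

-x**3*cos(3*x)/3 + x**2*sin(3*x)/3 - x**2*cos(3*x) + 2*x*sin(3*x)/3 - 7*x*cos(3*x)/9 + 7*sin(3*x)/27 + 8*cos(3*x)/9 + C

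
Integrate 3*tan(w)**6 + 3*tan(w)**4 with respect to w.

3*tan(w)**5/5 + C

Let u = tan(w), so du = (tan(w)**2 + 1) dw.
Rewriting, the integral becomes 3·∫ u^4 du = 3·u^5/5.
Substituting back, u = tan(w).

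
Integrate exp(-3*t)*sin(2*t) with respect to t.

-3*exp(-3*t)*sin(2*t)/13 - 2*exp(-3*t)*cos(2*t)/13 + C

Let I denote the integral. Integrate by parts with u = sin(2*t), dv = exp(-3*t) dt, so v = -exp(-3*t)/3: I = -exp(-3*t)*sin(2*t)/3 + (2/3)·∫ exp(-3*t)*cos(2*t) dt.
Apply parts again with u = cos(2*t), dv = exp(-3*t) dt: ∫ exp(-3*t)*cos(2*t) dt = -exp(-3*t)*cos(2*t)/3 − (2/3)·I. Substituting back brings back I: I = -exp(-3*t)*sin(2*t)/3 - 2*exp(-3*t)*cos(2*t)/9 − (4/9)·I.
Solving for I: (1 + 4/9)·I equals the remaining terms, so I = (9/13)·(-exp(-3*t)*sin(2*t)/3 - 2*exp(-3*t)*cos(2*t)/9).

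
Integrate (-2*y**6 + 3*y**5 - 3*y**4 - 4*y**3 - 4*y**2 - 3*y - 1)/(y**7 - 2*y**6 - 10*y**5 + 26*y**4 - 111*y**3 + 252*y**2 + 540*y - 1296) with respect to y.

Factor the denominator: (y - 3)**2*(y - 2)*(y + 2)*(y + 4)*(y**2 + 9).
Partial-fraction decomposition: -(3742*y + 657)/(8775*(y**2 + 9)) - 3943/(4900*(y + 4)) + 251/(2600*(y + 2)) - 45/(104*(y - 2)) - 14312/(33075*(y - 3)) - 563/(315*(y - 3)**2).
Integrate each term; A/(y−a) gives A·log|y−a|; the (By+D)/(y²+p²) term gives a log and an atan.

-14312*log(y - 3)/33075 - 45*log(y - 2)/104 + 251*log(y + 2)/2600 - 3943*log(y + 4)/4900 - 1871*log(y**2 + 9)/8775 - 73*atan(y/3)/2925 + 563/(315*y - 945) + C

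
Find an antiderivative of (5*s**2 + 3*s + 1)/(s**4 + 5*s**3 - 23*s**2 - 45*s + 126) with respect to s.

11*log(s - 3)/12 - 3*log(s - 2)/5 + 37*log(s + 3)/120 - 5*log(s + 7)/8 + C

Factor the denominator: (s - 3)*(s - 2)*(s + 3)*(s + 7).
Partial-fraction decomposition: -5/(8*(s + 7)) + 37/(120*(s + 3)) - 3/(5*(s - 2)) + 11/(12*(s - 3)).
Integrate each term: A/(s−a) contributes A·log|s−a|.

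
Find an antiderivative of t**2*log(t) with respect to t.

Use integration by parts with u = log(t), dv = t**2 dt.
Then du = 1/t dt and v = t**3/3.

t**3*log(t)/3 - t**3/9 + C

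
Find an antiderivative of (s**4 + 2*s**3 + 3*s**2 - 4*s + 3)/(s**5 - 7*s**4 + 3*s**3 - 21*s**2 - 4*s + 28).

Factor the denominator: (s - 7)*(s - 1)*(s + 1)*(s**2 + 4).
Partial-fraction decomposition: -(77*s - 97)/(265*(s**2 + 4)) + 9/(80*(s + 1)) - 1/(12*(s - 1)) + 3209/(2544*(s - 7)).
Integrate each term; A/(s−a) gives A·log|s−a|; the (Bs+D)/(s²+p²) term gives a log and an atan.

3209*log(s - 7)/2544 - log(s - 1)/12 + 9*log(s + 1)/80 - 77*log(s**2 + 4)/530 + 97*atan(s/2)/530 + C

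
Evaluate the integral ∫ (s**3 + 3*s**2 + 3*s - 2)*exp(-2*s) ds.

Use integration by parts with u = s**3 + 3*s**2 + 3*s - 2, dv = exp(-2*s) ds, so v = -exp(-2*s)/2.
Apply parts 3 times (tabular method): alternate signs, differentiate u down to 0, integrate dv up.

(-4*s**3 - 18*s**2 - 30*s - 7)*exp(-2*s)/8 + C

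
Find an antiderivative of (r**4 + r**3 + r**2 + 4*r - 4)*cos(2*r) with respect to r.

Use integration by parts with u = r**4 + r**3 + r**2 + 4*r - 4, dv = cos(2*r) dr, so v = sin(2*r)/2.
Apply parts 4 times (tabular method): alternate signs, differentiate u down to 0, integrate dv up.

r**4*sin(2*r)/2 + r**3*sin(2*r)/2 + r**3*cos(2*r) - r**2*sin(2*r) + 3*r**2*cos(2*r)/4 + 5*r*sin(2*r)/4 - r*cos(2*r) - 3*sin(2*r)/2 + 5*cos(2*r)/8 + C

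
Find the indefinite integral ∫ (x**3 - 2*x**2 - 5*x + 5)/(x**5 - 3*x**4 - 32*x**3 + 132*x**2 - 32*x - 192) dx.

Factor the denominator: (x - 4)**2*(x - 2)*(x + 1)*(x + 6).
Partial-fraction decomposition: -253/(4000*(x + 6)) - 7/(375*(x + 1)) - 5/(96*(x - 2)) + 67/(500*(x - 4)) + 17/(100*(x - 4)**2).
Integrate each term; A/(x−a) gives A·log|x−a|; A/(x−a)² gives −A/(x−a).

67*log(x - 4)/500 - 5*log(x - 2)/96 - 7*log(x + 1)/375 - 253*log(x + 6)/4000 - 17/(100*x - 400) + C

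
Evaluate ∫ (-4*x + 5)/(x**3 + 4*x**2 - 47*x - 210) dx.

-23*log(x - 7)/156 - 25*log(x + 5)/12 + 29*log(x + 6)/13 + C

Factor the denominator: (x - 7)*(x + 5)*(x + 6).
Partial-fraction decomposition: 29/(13*(x + 6)) - 25/(12*(x + 5)) - 23/(156*(x - 7)).
Integrate each term: A/(x−a) contributes A·log|x−a|.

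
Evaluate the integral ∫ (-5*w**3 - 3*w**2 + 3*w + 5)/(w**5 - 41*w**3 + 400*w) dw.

log(w)/80 - 68*log(w - 5)/45 + 39*log(w - 4)/32 - 265*log(w + 4)/288 + 6*log(w + 5)/5 + C

Factor the denominator: w*(w - 5)*(w - 4)*(w + 4)*(w + 5).
Partial-fraction decomposition: 6/(5*(w + 5)) - 265/(288*(w + 4)) + 39/(32*(w - 4)) - 68/(45*(w - 5)) + 1/(80*w).
Integrate each term: A/(w−a) contributes A·log|w−a|.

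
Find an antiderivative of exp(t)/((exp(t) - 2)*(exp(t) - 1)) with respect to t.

Let u = e^t, du = e^t dt.
The integral becomes ∫ du/((u-1)(u-2)); decompose into partial fractions.

log(exp(t) - 2) - log(exp(t) - 1) + C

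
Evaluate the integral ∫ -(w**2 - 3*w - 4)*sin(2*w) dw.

w**2*cos(2*w)/2 - w*sin(2*w)/2 - 3*w*cos(2*w)/2 + 3*sin(2*w)/4 - 9*cos(2*w)/4 + C

Use integration by parts with u = w**2 - 3*w - 4, dv = -sin(2*w) dw, so v = cos(2*w)/2.
Apply parts 2 times (tabular method): alternate signs, differentiate u down to 0, integrate dv up.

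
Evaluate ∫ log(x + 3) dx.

Use integration by parts with u = log(x + 3), dv = dx.
Then du = 1/(x + 3) dx and v = x.

x*log(x + 3) - x + 3*log(x + 3) + C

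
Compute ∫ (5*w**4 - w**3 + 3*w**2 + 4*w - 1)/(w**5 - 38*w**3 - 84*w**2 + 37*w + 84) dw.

269*log(w - 7)/120 - log(w - 1)/24 + log(w + 1)/24 - 223*log(w + 3)/40 + 25*log(w + 4)/3 + C

Factor the denominator: (w - 7)*(w - 1)*(w + 1)*(w + 3)*(w + 4).
Partial-fraction decomposition: 25/(3*(w + 4)) - 223/(40*(w + 3)) + 1/(24*(w + 1)) - 1/(24*(w - 1)) + 269/(120*(w - 7)).
Integrate each term: A/(w−a) contributes A·log|w−a|.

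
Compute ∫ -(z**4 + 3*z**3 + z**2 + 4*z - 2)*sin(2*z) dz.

Use integration by parts with u = z**4 + 3*z**3 + z**2 + 4*z - 2, dv = -sin(2*z) dz, so v = cos(2*z)/2.
Apply parts 4 times (tabular method): alternate signs, differentiate u down to 0, integrate dv up.

z**4*cos(2*z)/2 - z**3*sin(2*z) + 3*z**3*cos(2*z)/2 - 9*z**2*sin(2*z)/4 - z**2*cos(2*z) + z*sin(2*z) - z*cos(2*z)/4 + sin(2*z)/8 - cos(2*z)/2 + C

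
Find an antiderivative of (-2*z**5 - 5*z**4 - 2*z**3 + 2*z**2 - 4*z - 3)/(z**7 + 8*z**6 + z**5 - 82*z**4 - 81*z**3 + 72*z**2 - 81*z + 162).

Factor the denominator: (z - 3)*(z - 1)*(z + 3)**2*(z + 6)*(z**2 + 1).
Partial-fraction decomposition: -(46*z + 57)/(1850*(z**2 + 1)) + 457/(999*(z + 6)) - 2293/(7200*(z + 3)) + 9/(40*(z + 3)**2) + 1/(32*(z - 1)) - 157/(1080*(z - 3)).
Integrate each term; A/(z−a) gives A·log|z−a|; the (Bz+D)/(z²+p²) term gives a log and an atan.

-157*log(z - 3)/1080 + log(z - 1)/32 - 2293*log(z + 3)/7200 + 457*log(z + 6)/999 - 23*log(z**2 + 1)/1850 - 57*atan(z)/1850 - 9/(40*z + 120) + C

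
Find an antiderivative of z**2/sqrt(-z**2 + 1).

-z*sqrt(-z**2 + 1)/2 + asin(z)/2 + C

Substitute z = sin(θ), so dz = cos(θ) dθ and the radical becomes sqrt(-z**2 + 1) = cos(θ) by the Pythagorean identity.
Integrate the resulting trig expression in θ, then back-substitute θ = asin(z), sin(θ) = z, cos(θ) = sqrt(-z**2 + 1) (absorbing any constant into C).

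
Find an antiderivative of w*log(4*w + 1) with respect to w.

w**2*log(4*w + 1)/2 - w**2/4 + w/8 - log(4*w + 1)/32 + C

Use integration by parts with u = log(4*w + 1), dv = w dw.
Then du = 4/(4*w + 1) dw and v = w**2/2.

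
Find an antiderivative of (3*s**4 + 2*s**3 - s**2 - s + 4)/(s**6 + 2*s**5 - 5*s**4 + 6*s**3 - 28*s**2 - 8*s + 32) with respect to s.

Factor the denominator: (s - 2)*(s - 1)*(s + 1)*(s + 4)*(s**2 + 4).
Partial-fraction decomposition: (s + 186)/(200*(s**2 + 4)) - 79/(225*(s + 4)) + 1/(18*(s + 1)) - 7/(50*(s - 1)) + 31/(72*(s - 2)).
Integrate each term; A/(s−a) gives A·log|s−a|; the (Bs+D)/(s²+p²) term gives a log and an atan.

31*log(s - 2)/72 - 7*log(s - 1)/50 + log(s + 1)/18 - 79*log(s + 4)/225 + log(s**2 + 4)/400 + 93*atan(s/2)/200 + C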